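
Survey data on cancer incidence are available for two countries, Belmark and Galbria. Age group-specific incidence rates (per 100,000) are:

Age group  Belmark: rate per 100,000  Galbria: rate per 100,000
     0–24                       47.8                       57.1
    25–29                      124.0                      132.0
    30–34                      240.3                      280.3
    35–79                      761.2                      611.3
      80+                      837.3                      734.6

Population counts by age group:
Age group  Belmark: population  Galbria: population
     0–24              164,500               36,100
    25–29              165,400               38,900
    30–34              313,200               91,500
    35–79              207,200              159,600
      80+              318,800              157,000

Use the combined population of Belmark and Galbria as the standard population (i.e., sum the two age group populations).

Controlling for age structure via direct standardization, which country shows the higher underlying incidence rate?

Belmark

Combined standard total = 1,652,200; weights = 0.1214, 0.1237, 0.2449, 0.2220, 0.2880.
Belmark: 0.1214×47.8 + 0.1237×124.0 + 0.2449×240.3 + 0.2220×761.2 + 0.2880×837.3 = 490.1143 per 100,000.
Galbria: 0.1214×57.1 + 0.1237×132.0 + 0.2449×280.3 + 0.2220×611.3 + 0.2880×734.6 = 439.1761 per 100,000.
The crude rates (451.87 vs 508.67) would put Galbria higher, but that reflects its age composition; once standardized to a common age structure, Belmark has the higher underlying rate.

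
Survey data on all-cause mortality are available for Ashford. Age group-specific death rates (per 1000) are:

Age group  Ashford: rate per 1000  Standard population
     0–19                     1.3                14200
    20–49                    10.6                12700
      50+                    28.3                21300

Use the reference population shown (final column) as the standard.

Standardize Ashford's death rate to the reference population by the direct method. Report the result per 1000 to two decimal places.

Standard total = 48200; weights = 0.2946, 0.2635, 0.4419.
Standardized rate: 0.2946×1.3 + 0.2635×10.6 + 0.4419×28.3 = 15.6820 per 1000.

15.68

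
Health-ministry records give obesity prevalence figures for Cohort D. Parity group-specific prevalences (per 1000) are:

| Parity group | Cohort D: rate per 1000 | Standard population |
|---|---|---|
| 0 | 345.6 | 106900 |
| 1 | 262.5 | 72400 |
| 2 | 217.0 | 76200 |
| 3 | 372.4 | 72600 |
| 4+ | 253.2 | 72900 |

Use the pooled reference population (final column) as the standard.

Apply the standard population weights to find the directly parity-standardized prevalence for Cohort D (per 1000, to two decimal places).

Standard total = 401000; weights = 0.2666, 0.1805, 0.1900, 0.1810, 0.1818.
Standardized rate: 0.2666×345.6 + 0.1805×262.5 + 0.1900×217.0 + 0.1810×372.4 + 0.1818×253.2 = 294.2134 per 1000.

294.21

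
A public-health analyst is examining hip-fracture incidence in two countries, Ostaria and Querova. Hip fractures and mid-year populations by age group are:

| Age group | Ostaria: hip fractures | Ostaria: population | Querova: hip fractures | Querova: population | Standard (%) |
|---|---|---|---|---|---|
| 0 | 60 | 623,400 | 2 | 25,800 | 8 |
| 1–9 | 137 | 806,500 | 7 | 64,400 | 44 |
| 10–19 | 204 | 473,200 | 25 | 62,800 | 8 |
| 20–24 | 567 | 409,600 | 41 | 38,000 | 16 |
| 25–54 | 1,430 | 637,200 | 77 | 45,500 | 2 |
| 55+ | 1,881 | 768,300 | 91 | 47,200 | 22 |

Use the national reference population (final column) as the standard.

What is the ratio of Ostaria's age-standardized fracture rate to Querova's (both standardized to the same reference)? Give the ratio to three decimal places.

1.287

Age-specific rates per 100,000 for Ostaria: 9.62, 16.99, 43.11, 138.43, 224.42, 244.83.
For Querova: 7.75, 10.87, 39.81, 107.89, 169.23, 192.80.
Standard weights: 0.08, 0.44, 0.08, 0.16, 0.02, 0.22.
Ostaria: 0.0800×9.62 + 0.4400×16.99 + 0.0800×43.11 + 0.1600×138.43 + 0.0200×224.42 + 0.2200×244.83 = 92.1917 per 100,000.
Querova: 0.0800×7.75 + 0.4400×10.87 + 0.0800×39.81 + 0.1600×107.89 + 0.0200×169.23 + 0.2200×192.80 = 71.6505 per 100,000.
Ratio = 92.1917 ÷ 71.6505 = 1.28669.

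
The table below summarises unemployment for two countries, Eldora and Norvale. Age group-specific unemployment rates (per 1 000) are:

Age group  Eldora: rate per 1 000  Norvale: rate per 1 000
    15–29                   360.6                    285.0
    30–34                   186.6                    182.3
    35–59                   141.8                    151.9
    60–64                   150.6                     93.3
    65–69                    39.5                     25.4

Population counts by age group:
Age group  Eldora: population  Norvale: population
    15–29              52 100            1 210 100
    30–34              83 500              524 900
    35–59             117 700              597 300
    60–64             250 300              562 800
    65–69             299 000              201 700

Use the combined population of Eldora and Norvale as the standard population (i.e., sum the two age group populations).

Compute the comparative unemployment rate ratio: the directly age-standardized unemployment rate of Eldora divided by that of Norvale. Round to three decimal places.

Combined standard total = 3 899 400; weights = 0.3237, 0.1560, 0.1834, 0.2085, 0.1284.
Eldora: 0.3237×360.6 + 0.1560×186.6 + 0.1834×141.8 + 0.2085×150.6 + 0.1284×39.5 = 208.3126 per 1 000.
Norvale: 0.3237×285.0 + 0.1560×182.3 + 0.1834×151.9 + 0.2085×93.3 + 0.1284×25.4 = 171.2640 per 1 000.
Ratio = 208.3126 ÷ 171.2640 = 1.21632.

1.216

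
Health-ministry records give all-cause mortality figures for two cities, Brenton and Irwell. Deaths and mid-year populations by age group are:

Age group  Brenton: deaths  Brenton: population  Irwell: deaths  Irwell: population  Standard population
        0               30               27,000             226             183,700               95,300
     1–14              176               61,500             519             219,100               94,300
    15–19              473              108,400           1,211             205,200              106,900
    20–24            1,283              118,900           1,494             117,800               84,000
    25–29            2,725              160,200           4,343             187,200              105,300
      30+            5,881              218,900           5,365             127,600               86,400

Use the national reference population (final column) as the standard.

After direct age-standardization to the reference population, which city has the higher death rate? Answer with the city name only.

Age-specific rates per 1,000 for Brenton: 1.111, 2.862, 4.363, 10.791, 17.010, 26.866.
For Irwell: 1.230, 2.369, 5.902, 12.683, 23.200, 42.045.
Standard total = 572,200; weights = 0.1666, 0.1648, 0.1868, 0.1468, 0.1840, 0.1510.
Brenton: 0.1666×1.111 + 0.1648×2.862 + 0.1868×4.363 + 0.1468×10.791 + 0.1840×17.010 + 0.1510×26.866 = 10.2429 per 1,000.
Irwell: 0.1666×1.230 + 0.1648×2.369 + 0.1868×5.902 + 0.1468×12.683 + 0.1840×23.200 + 0.1510×42.045 = 14.1777 per 1,000.
The crude rates (15.21 vs 12.64) would put Brenton higher, but that reflects its age composition; once standardized to a common age structure, Irwell has the higher underlying rate.

Irwell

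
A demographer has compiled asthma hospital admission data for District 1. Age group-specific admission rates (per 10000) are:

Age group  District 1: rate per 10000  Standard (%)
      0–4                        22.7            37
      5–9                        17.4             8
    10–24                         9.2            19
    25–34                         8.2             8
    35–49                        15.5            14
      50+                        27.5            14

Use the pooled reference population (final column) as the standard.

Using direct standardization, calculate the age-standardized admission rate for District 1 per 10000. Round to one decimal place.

Standard weights: 0.37, 0.08, 0.19, 0.08, 0.14, 0.14.
Standardized rate: 0.3700×22.7 + 0.0800×17.4 + 0.1900×9.2 + 0.0800×8.2 + 0.1400×15.5 + 0.1400×27.5 = 18.2150 per 10000.

18.2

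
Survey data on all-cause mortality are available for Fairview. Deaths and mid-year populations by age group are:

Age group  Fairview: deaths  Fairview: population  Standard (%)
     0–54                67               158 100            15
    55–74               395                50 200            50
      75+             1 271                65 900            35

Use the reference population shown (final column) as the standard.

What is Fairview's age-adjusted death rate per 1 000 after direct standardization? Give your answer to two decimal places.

Age-specific rates per 1 000 for Fairview: 0.424, 7.869, 19.287.
Standard weights: 0.15, 0.50, 0.35.
Standardized rate: 0.1500×0.424 + 0.5000×7.869 + 0.3500×19.287 = 10.7482 per 1 000.

10.75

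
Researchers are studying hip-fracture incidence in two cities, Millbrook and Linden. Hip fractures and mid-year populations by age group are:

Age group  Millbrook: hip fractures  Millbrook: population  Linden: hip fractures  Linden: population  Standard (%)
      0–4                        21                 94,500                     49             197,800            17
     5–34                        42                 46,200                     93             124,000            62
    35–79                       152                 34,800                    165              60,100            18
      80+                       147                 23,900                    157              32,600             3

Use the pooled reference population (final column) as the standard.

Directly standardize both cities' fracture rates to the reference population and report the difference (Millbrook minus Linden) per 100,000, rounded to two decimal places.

42.64

Age-specific rates per 100,000 for Millbrook: 22.22, 90.91, 436.78, 615.06.
For Linden: 24.77, 75.00, 274.54, 481.60.
Standard weights: 0.17, 0.62, 0.18, 0.03.
Millbrook: 0.1700×22.22 + 0.6200×90.91 + 0.1800×436.78 + 0.0300×615.06 = 157.2140 per 100,000.
Linden: 0.1700×24.77 + 0.6200×75.00 + 0.1800×274.54 + 0.0300×481.60 = 114.5768 per 100,000.
Difference = 157.2140 − 114.5768 = 42.6372.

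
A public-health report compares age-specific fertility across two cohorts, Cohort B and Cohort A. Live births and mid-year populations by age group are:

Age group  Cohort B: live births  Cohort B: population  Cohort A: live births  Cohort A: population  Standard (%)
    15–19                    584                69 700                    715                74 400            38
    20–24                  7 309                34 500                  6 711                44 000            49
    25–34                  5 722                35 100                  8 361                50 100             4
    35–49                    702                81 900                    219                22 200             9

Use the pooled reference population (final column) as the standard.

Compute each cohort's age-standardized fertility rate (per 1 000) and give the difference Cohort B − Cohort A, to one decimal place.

Age-specific rates per 1 000 for Cohort B: 8.379, 211.855, 163.020, 8.571.
For Cohort A: 9.610, 152.523, 166.886, 9.865.
Standard weights: 0.38, 0.49, 0.04, 0.09.
Cohort B: 0.3800×8.379 + 0.4900×211.855 + 0.0400×163.020 + 0.0900×8.571 = 114.2851 per 1 000.
Cohort A: 0.3800×9.610 + 0.4900×152.523 + 0.0400×166.886 + 0.0900×9.865 = 85.9513 per 1 000.
Difference = 114.2851 − 85.9513 = 28.3338.

28.3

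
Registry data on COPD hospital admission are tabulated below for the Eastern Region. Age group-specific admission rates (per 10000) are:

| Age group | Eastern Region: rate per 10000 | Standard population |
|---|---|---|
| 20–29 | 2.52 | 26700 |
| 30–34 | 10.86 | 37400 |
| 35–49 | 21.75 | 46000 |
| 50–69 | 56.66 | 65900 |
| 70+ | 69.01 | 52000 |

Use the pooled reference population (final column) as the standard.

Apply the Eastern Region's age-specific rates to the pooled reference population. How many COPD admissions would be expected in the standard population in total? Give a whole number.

880

Expected COPD admissions = Σ (standard pop × age-specific rate ÷ 10000)
= 26700×2.52/10000 + 37400×10.86/10000 + 46000×21.75/10000 + 65900×56.66/10000 + 52000×69.01/10000
= 6.73 + 40.62 + 100.05 + 373.39 + 358.85 = 879.64.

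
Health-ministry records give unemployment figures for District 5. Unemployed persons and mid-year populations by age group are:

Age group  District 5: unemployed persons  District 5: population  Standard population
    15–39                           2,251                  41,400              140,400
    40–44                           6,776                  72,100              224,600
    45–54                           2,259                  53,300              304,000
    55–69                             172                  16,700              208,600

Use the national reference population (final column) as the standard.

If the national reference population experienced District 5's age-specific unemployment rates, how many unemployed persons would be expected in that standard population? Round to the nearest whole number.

43775

Age-specific rates per 1,000 for District 5: 54.372, 93.981, 42.383, 10.299.
Expected unemployed persons = Σ (standard pop × age-specific rate ÷ 1,000)
= 140,400×54.372/1,000 + 224,600×93.981/1,000 + 304,000×42.383/1,000 + 208,600×10.299/1,000
= 7633.83 + 21108.04 + 12884.35 + 2148.46 = 43774.67.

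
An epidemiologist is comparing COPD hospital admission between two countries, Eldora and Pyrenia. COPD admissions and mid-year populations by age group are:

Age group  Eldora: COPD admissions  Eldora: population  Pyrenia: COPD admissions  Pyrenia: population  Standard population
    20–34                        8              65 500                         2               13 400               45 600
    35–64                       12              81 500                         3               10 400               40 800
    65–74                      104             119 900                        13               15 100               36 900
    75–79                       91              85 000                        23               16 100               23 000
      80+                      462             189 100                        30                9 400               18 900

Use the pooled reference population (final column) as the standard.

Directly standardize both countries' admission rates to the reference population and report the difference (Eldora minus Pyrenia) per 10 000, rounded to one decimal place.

Age-specific rates per 10 000 for Eldora: 1.22, 1.47, 8.67, 10.71, 24.43.
For Pyrenia: 1.49, 2.88, 8.61, 14.29, 31.91.
Standard total = 165 200; weights = 0.2760, 0.2470, 0.2234, 0.1392, 0.1144.
Eldora: 0.2760×1.22 + 0.2470×1.47 + 0.2234×8.67 + 0.1392×10.71 + 0.1144×24.43 = 6.9239 per 10 000.
Pyrenia: 0.2760×1.49 + 0.2470×2.88 + 0.2234×8.61 + 0.1392×14.29 + 0.1144×31.91 = 8.6876 per 10 000.
Difference = 6.9239 − 8.6876 = -1.7637.

-1.8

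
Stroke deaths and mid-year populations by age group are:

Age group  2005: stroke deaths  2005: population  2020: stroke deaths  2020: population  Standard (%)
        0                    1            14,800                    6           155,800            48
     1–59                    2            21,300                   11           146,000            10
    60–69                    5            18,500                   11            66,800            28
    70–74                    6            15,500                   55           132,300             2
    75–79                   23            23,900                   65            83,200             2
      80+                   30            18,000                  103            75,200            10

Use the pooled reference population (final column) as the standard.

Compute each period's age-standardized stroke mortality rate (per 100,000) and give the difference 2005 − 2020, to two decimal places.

Age-specific rates per 100,000 for 2005: 6.76, 9.39, 27.03, 38.71, 96.23, 166.67.
For 2020: 3.85, 7.53, 16.47, 41.57, 78.12, 136.97.
Standard weights: 0.48, 0.10, 0.28, 0.02, 0.02, 0.10.
2005: 0.4800×6.76 + 0.1000×9.39 + 0.2800×27.03 + 0.0200×38.71 + 0.0200×96.23 + 0.1000×166.67 = 31.1153 per 100,000.
2020: 0.4800×3.85 + 0.1000×7.53 + 0.2800×16.47 + 0.0200×41.57 + 0.0200×78.12 + 0.1000×136.97 = 23.3035 per 100,000.
Difference = 31.1153 − 23.3035 = 7.8118.

7.81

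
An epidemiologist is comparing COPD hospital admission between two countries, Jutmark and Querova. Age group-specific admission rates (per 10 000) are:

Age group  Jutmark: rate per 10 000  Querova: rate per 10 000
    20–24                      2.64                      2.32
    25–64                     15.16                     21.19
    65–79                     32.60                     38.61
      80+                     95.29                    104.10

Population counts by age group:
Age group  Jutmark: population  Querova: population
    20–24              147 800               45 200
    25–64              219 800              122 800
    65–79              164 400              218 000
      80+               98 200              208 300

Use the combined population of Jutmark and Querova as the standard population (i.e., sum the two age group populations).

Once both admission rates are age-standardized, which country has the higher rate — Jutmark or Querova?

Querova

Combined standard total = 1 224 500; weights = 0.1576, 0.2798, 0.3123, 0.2503.
Jutmark: 0.1576×2.64 + 0.2798×15.16 + 0.3123×32.60 + 0.2503×95.29 = 38.6900 per 10 000.
Querova: 0.1576×2.32 + 0.2798×21.19 + 0.3123×38.61 + 0.2503×104.10 = 44.4088 per 10 000.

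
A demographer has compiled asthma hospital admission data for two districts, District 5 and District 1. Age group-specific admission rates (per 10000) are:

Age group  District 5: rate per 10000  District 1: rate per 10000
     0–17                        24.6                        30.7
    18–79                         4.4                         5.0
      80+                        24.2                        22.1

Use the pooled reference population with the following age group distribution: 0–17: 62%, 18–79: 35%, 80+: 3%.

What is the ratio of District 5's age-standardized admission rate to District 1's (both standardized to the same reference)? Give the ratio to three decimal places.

0.817

Standard weights: 0.62, 0.35, 0.03.
District 5: 0.6200×24.6 + 0.3500×4.4 + 0.0300×24.2 = 17.5180 per 10000.
District 1: 0.6200×30.7 + 0.3500×5.0 + 0.0300×22.1 = 21.4470 per 10000.
Ratio = 17.5180 ÷ 21.4470 = 0.81680.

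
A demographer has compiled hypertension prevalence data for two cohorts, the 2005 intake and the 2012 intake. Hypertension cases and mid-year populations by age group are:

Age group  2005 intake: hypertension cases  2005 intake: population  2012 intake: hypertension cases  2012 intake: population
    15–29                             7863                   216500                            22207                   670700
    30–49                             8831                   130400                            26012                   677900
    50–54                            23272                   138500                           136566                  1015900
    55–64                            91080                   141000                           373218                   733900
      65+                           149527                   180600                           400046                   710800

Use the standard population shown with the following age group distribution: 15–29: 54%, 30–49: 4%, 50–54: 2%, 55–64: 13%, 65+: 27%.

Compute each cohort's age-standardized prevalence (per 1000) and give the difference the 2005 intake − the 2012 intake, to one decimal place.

Age-specific rates per 1000 for the 2005 intake: 36.319, 67.722, 168.029, 645.957, 827.946.
For the 2012 intake: 33.110, 38.371, 134.429, 508.541, 562.811.
Standard weights: 0.54, 0.04, 0.02, 0.13, 0.27.
The 2005 intake: 0.5400×36.319 + 0.0400×67.722 + 0.0200×168.029 + 0.1300×645.957 + 0.2700×827.946 = 333.2014 per 1000.
The 2012 intake: 0.5400×33.110 + 0.0400×38.371 + 0.0200×134.429 + 0.1300×508.541 + 0.2700×562.811 = 240.1722 per 1000.
Difference = 333.2014 − 240.1722 = 93.0292.

93.0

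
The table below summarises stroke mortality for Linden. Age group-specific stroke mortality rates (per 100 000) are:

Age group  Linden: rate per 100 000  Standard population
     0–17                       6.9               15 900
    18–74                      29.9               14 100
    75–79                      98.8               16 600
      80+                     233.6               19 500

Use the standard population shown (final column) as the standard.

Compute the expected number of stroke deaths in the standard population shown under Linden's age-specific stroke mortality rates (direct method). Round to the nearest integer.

67

Expected stroke deaths = Σ (standard pop × age-specific rate ÷ 100 000)
= 15 900×6.9/100 000 + 14 100×29.9/100 000 + 16 600×98.8/100 000 + 19 500×233.6/100 000
= 1.10 + 4.22 + 16.40 + 45.55 = 67.27.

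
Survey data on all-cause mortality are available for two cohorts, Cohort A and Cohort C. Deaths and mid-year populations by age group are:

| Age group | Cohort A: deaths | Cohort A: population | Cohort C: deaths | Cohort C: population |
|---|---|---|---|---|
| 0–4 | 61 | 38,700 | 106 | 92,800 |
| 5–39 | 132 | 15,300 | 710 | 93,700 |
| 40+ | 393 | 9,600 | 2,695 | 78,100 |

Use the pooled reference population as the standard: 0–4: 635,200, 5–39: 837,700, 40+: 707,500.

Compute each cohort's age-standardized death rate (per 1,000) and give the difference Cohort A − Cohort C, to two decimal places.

Age-specific rates per 1,000 for Cohort A: 1.576, 8.627, 40.938.
For Cohort C: 1.142, 7.577, 34.507.
Standard total = 2,180,400; weights = 0.2913, 0.3842, 0.3245.
Cohort A: 0.2913×1.576 + 0.3842×8.627 + 0.3245×40.938 = 17.0573 per 1,000.
Cohort C: 0.2913×1.142 + 0.3842×7.577 + 0.3245×34.507 = 14.4409 per 1,000.
Difference = 17.0573 − 14.4409 = 2.6164.

2.62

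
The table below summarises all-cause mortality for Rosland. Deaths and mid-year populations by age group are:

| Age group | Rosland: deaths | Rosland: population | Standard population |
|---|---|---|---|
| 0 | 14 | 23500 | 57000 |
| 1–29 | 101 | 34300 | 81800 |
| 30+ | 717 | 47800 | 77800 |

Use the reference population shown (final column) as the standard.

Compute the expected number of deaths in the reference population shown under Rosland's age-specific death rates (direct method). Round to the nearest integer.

Age-specific rates per 100000 for Rosland: 59.57, 294.46, 1500.00.
Expected deaths = Σ (standard pop × age-specific rate ÷ 100000)
= 57000×59.57/100000 + 81800×294.46/100000 + 77800×1500.00/100000
= 33.96 + 240.87 + 1167.00 = 1441.83.

1442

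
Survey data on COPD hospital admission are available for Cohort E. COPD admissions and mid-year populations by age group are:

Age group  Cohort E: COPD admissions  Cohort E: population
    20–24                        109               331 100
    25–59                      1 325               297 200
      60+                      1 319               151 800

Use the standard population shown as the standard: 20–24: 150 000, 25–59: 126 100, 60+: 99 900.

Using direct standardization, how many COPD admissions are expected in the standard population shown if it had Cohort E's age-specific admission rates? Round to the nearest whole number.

1480

Age-specific rates per 10 000 for Cohort E: 3.29, 44.58, 86.89.
Expected COPD admissions = Σ (standard pop × age-specific rate ÷ 10 000)
= 150 000×3.29/10 000 + 126 100×44.58/10 000 + 99 900×86.89/10 000
= 49.38 + 562.19 + 868.04 = 1479.61.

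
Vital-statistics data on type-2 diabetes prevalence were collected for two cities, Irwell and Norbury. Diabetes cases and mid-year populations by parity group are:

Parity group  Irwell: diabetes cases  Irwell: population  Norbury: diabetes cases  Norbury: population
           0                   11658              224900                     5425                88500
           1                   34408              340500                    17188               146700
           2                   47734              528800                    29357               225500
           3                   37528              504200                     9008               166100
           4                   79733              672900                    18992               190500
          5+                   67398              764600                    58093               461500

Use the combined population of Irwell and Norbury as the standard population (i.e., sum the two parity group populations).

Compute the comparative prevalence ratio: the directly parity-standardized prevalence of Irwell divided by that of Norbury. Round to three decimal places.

Parity-specific rates per 1000 for Irwell: 51.836, 101.051, 90.269, 74.431, 118.492, 88.148.
For Norbury: 61.299, 117.164, 130.186, 54.232, 99.696, 125.879.
Combined standard total = 4314700; weights = 0.0726, 0.1129, 0.1748, 0.1554, 0.2001, 0.2842.
Irwell: 0.0726×51.836 + 0.1129×101.051 + 0.1748×90.269 + 0.1554×74.431 + 0.2001×118.492 + 0.2842×88.148 = 91.2792 per 1000.
Norbury: 0.0726×61.299 + 0.1129×117.164 + 0.1748×130.186 + 0.1554×54.232 + 0.2001×99.696 + 0.2842×125.879 = 104.5871 per 1000.
Ratio = 91.2792 ÷ 104.5871 = 0.87276.

0.873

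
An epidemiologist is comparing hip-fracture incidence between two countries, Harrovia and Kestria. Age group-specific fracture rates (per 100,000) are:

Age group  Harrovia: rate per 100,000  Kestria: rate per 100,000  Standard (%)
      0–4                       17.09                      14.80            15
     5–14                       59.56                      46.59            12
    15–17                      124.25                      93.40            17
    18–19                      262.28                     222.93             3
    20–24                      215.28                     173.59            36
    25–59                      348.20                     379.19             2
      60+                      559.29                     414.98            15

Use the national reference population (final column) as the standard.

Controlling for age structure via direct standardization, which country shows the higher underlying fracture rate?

Harrovia

Standard weights: 0.15, 0.12, 0.17, 0.03, 0.36, 0.02, 0.15.
Harrovia: 0.1500×17.09 + 0.1200×59.56 + 0.1700×124.25 + 0.0300×262.28 + 0.3600×215.28 + 0.0200×348.20 + 0.1500×559.29 = 207.0599 per 100,000.
Kestria: 0.1500×14.80 + 0.1200×46.59 + 0.1700×93.40 + 0.0300×222.93 + 0.3600×173.59 + 0.0200×379.19 + 0.1500×414.98 = 162.6999 per 100,000.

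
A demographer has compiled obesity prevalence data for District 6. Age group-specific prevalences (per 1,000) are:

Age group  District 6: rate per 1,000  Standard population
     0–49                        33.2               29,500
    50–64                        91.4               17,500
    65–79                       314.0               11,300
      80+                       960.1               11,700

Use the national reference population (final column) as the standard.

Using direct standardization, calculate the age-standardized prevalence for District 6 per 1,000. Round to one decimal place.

248.0

Standard total = 70,000; weights = 0.4214, 0.2500, 0.1614, 0.1671.
Standardized rate: 0.4214×33.2 + 0.2500×91.4 + 0.1614×314.0 + 0.1671×960.1 = 248.0039 per 1,000.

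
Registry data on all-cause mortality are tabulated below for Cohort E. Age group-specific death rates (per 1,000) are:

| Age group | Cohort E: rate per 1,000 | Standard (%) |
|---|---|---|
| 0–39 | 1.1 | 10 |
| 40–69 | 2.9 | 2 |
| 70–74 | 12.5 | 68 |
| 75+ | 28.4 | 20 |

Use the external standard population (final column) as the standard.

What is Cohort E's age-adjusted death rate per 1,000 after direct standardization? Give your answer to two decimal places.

14.35

Standard weights: 0.10, 0.02, 0.68, 0.20.
Standardized rate: 0.1000×1.1 + 0.0200×2.9 + 0.6800×12.5 + 0.2000×28.4 = 14.3480 per 1,000.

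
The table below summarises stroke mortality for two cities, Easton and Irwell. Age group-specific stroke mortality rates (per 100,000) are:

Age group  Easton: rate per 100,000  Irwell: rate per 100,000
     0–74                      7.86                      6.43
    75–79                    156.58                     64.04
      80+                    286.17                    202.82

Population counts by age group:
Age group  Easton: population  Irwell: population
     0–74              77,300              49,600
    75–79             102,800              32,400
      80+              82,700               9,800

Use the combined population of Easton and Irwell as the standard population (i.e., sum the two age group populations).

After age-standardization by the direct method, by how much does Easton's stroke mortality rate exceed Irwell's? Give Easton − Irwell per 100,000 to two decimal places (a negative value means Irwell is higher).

57.54

Combined standard total = 354,600; weights = 0.3579, 0.3813, 0.2609.
Easton: 0.3579×7.86 + 0.3813×156.58 + 0.2609×286.17 = 137.1624 per 100,000.
Irwell: 0.3579×6.43 + 0.3813×64.04 + 0.2609×202.82 = 79.6250 per 100,000.
Difference = 137.1624 − 79.6250 = 57.5374.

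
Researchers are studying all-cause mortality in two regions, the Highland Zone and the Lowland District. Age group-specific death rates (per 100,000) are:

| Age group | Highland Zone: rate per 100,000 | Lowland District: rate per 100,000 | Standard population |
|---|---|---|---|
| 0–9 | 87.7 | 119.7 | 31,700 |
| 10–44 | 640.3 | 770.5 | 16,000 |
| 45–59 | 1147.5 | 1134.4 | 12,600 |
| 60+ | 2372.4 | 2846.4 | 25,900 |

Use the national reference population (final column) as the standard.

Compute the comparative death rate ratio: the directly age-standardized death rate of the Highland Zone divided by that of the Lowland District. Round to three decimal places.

0.854

Standard total = 86,200; weights = 0.3677, 0.1856, 0.1462, 0.3005.
The Highland Zone: 0.3677×87.7 + 0.1856×640.3 + 0.1462×1147.5 + 0.3005×2372.4 = 1031.6537 per 100,000.
The Lowland District: 0.3677×119.7 + 0.1856×770.5 + 0.1462×1134.4 + 0.3005×2846.4 = 1208.0939 per 100,000.
Ratio = 1031.6537 ÷ 1208.0939 = 0.85395.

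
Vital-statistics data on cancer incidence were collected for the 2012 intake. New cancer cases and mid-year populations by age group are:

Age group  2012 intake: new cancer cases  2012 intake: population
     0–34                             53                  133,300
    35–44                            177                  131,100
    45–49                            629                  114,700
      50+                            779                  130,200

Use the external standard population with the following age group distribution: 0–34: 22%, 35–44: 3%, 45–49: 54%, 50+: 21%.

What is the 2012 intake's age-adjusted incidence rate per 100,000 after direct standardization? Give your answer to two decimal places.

434.57

Age-specific rates per 100,000 for the 2012 intake: 39.76, 135.01, 548.39, 598.31.
Standard weights: 0.22, 0.03, 0.54, 0.21.
Standardized rate: 0.2200×39.76 + 0.0300×135.01 + 0.5400×548.39 + 0.2100×598.31 = 434.5717 per 100,000.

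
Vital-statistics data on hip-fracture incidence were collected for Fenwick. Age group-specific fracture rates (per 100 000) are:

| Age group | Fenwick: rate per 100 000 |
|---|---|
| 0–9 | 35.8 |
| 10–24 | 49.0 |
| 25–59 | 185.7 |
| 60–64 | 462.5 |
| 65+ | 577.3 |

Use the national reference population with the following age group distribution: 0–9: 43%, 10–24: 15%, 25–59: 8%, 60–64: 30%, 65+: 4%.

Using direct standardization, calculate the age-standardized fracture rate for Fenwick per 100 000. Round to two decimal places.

Standard weights: 0.43, 0.15, 0.08, 0.30, 0.04.
Standardized rate: 0.4300×35.8 + 0.1500×49.0 + 0.0800×185.7 + 0.3000×462.5 + 0.0400×577.3 = 199.4420 per 100 000.

199.44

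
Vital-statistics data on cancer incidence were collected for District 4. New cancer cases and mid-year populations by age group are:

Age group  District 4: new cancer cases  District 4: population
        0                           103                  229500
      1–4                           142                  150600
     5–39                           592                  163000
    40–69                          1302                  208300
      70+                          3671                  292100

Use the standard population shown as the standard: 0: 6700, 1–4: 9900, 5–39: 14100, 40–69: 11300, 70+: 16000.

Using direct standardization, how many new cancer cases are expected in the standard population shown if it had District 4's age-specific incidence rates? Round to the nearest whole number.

335

Age-specific rates per 100000 for District 4: 44.88, 94.29, 363.19, 625.06, 1256.76.
Expected new cancer cases = Σ (standard pop × age-specific rate ÷ 100000)
= 6700×44.88/100000 + 9900×94.29/100000 + 14100×363.19/100000 + 11300×625.06/100000 + 16000×1256.76/100000
= 3.01 + 9.33 + 51.21 + 70.63 + 201.08 = 335.27.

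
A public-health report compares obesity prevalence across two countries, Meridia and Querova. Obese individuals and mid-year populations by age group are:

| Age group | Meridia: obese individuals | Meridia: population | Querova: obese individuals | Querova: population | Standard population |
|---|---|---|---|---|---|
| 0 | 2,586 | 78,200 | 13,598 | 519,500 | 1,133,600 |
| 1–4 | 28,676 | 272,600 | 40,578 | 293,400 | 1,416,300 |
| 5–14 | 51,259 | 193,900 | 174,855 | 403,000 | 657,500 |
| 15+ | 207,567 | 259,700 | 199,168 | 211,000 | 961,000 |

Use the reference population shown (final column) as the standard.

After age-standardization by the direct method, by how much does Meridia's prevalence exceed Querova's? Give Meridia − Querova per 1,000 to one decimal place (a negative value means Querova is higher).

-69.5

Age-specific rates per 1,000 for Meridia: 33.069, 105.194, 264.358, 799.257.
For Querova: 26.175, 138.303, 433.883, 943.924.
Standard total = 4,168,400; weights = 0.2720, 0.3398, 0.1577, 0.2305.
Meridia: 0.2720×33.069 + 0.3398×105.194 + 0.1577×264.358 + 0.2305×799.257 = 270.6974 per 1,000.
Querova: 0.2720×26.175 + 0.3398×138.303 + 0.1577×433.883 + 0.2305×943.924 = 340.1640 per 1,000.
Difference = 270.6974 − 340.1640 = -69.4666.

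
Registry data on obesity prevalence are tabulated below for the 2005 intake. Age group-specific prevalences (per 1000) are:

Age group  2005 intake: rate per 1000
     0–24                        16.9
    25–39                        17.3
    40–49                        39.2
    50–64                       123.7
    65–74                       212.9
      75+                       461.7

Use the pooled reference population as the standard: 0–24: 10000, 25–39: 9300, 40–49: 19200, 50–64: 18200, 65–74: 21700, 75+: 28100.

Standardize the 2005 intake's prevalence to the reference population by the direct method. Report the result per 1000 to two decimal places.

196.50

Standard total = 106500; weights = 0.0939, 0.0873, 0.1803, 0.1709, 0.2038, 0.2638.
Standardized rate: 0.0939×16.9 + 0.0873×17.3 + 0.1803×39.2 + 0.1709×123.7 + 0.2038×212.9 + 0.2638×461.7 = 196.5030 per 1000.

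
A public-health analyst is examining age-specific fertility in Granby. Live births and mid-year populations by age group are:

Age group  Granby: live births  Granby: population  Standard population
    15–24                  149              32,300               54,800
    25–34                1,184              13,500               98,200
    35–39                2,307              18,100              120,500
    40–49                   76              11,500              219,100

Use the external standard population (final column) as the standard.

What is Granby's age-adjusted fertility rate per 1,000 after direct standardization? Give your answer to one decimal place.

Age-specific rates per 1,000 for Granby: 4.613, 87.704, 127.459, 6.609.
Standard total = 492,600; weights = 0.1112, 0.1994, 0.2446, 0.4448.
Standardized rate: 0.1112×4.613 + 0.1994×87.704 + 0.2446×127.459 + 0.4448×6.609 = 52.1153 per 1,000.

52.1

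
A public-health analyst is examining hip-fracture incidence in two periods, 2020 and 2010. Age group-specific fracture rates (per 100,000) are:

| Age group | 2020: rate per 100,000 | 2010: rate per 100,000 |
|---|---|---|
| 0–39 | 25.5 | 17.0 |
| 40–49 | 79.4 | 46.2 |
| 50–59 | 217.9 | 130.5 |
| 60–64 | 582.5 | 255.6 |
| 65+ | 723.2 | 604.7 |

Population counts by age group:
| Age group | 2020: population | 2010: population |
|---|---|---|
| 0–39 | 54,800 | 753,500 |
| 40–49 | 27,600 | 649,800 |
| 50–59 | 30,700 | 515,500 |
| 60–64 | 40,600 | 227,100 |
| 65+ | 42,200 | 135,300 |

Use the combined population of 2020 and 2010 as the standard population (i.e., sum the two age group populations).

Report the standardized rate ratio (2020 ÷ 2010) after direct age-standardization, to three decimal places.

1.636

Combined standard total = 2,477,100; weights = 0.3263, 0.2735, 0.2205, 0.1081, 0.0717.
2020: 0.3263×25.5 + 0.2735×79.4 + 0.2205×217.9 + 0.1081×582.5 + 0.0717×723.2 = 192.8535 per 100,000.
2010: 0.3263×17.0 + 0.2735×46.2 + 0.2205×130.5 + 0.1081×255.6 + 0.0717×604.7 = 117.9098 per 100,000.
Ratio = 192.8535 ÷ 117.9098 = 1.63560.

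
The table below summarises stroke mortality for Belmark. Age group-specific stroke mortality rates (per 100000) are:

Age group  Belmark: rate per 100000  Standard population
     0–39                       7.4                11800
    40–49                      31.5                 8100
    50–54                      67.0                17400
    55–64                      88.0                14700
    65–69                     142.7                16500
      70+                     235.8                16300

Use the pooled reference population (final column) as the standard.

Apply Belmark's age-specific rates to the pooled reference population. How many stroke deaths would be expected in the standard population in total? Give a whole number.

Expected stroke deaths = Σ (standard pop × age-specific rate ÷ 100000)
= 11800×7.4/100000 + 8100×31.5/100000 + 17400×67.0/100000 + 14700×88.0/100000 + 16500×142.7/100000 + 16300×235.8/100000
= 0.87 + 2.55 + 11.66 + 12.94 + 23.55 + 38.44 = 90.00.

90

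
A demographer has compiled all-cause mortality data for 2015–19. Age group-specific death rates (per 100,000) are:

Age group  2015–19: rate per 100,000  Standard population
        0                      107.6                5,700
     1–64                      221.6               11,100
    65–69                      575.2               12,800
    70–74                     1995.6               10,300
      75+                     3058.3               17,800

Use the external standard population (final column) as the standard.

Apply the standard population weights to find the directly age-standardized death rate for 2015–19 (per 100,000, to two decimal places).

1480.56

Standard total = 57,700; weights = 0.0988, 0.1924, 0.2218, 0.1785, 0.3085.
Standardized rate: 0.0988×107.6 + 0.1924×221.6 + 0.2218×575.2 + 0.1785×1995.6 + 0.3085×3058.3 = 1480.5556 per 100,000.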